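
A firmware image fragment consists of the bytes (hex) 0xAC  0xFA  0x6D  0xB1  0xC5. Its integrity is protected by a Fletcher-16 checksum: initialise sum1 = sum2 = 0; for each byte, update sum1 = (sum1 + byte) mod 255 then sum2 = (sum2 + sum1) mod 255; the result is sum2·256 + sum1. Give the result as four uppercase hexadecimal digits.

BC8C

Running sums (mod 255):
  after byte 0 (0xAC): sum1=172, sum2=172
  after byte 1 (0xFA): sum1=167, sum2=84
  after byte 2 (0x6D): sum1=21, sum2=105
  after byte 3 (0xB1): sum1=198, sum2=48
  after byte 4 (0xC5): sum1=140, sum2=188
Checksum = sum2·256 + sum1 = 188·256 + 140 = 48268 = 0xBC8C.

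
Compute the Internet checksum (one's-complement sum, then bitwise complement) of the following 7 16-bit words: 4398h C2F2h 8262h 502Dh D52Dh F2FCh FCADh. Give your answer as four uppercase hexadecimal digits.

One's-complement addition (fold any carry out of bit 15 back into bit 0):
  0x4398 + 0xC2F2 = 0x1068A → wrap carry → 0x068B
  0x068B + 0x8262 = 0x088ED
  0x88ED + 0x502D = 0x0D91A
  0xD91A + 0xD52D = 0x1AE47 → wrap carry → 0xAE48
  0xAE48 + 0xF2FC = 0x1A144 → wrap carry → 0xA145
  0xA145 + 0xFCAD = 0x19DF2 → wrap carry → 0x9DF3
One's-complement sum = 0x9DF3.
Checksum = ~0x9DF3 & 0xFFFF = 0x620C.

620C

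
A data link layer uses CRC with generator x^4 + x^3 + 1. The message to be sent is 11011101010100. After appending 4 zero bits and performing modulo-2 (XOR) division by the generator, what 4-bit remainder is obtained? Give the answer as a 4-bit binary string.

Append 4 zeros: 110111010101000000. Divide by 11001 (XOR where the leading bit is 1):
  pos 0: 11011 XOR 11001 = 00010
  pos 3: 10101 XOR 11001 = 01100
  pos 4: 11000 XOR 11001 = 00001
  pos 8: 11010 XOR 11001 = 00011
  pos 11: 11000 XOR 11001 = 00001
Remainder (last 4 bits) = 0100. This is the CRC / FCS.

0100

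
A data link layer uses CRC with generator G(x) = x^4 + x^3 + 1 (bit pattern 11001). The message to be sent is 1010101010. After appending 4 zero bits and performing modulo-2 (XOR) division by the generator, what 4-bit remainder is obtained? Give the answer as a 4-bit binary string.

Append 4 zeros: 10101010100000. Divide by 11001 (XOR where the leading bit is 1):
  pos 0: 10101 XOR 11001 = 01100
  pos 1: 11000 XOR 11001 = 00001
  pos 5: 11010 XOR 11001 = 00011
  pos 8: 11000 XOR 11001 = 00001
Remainder (last 4 bits) = 0010. This is the CRC / FCS.

0010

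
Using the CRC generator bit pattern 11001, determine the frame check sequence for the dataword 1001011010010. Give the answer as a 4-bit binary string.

0110

Append 4 zeros: 10010110100100000. Divide by 11001 (XOR where the leading bit is 1):
  pos 0: 10010 XOR 11001 = 01011
  pos 1: 10111 XOR 11001 = 01110
  pos 2: 11101 XOR 11001 = 00100
  pos 4: 10001 XOR 11001 = 01000
  pos 5: 10000 XOR 11001 = 01001
  pos 6: 10010 XOR 11001 = 01011
  pos 7: 10111 XOR 11001 = 01110
  pos 8: 11100 XOR 11001 = 00101
  pos 10: 10100 XOR 11001 = 01101
  pos 11: 11010 XOR 11001 = 00011
Remainder (last 4 bits) = 0110. This is the CRC / FCS.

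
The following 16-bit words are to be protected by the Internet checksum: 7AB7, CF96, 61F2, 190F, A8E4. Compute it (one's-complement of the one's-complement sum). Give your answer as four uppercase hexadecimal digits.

91CB

One's-complement addition (fold any carry out of bit 15 back into bit 0):
  0x7AB7 + 0xCF96 = 0x14A4D → wrap carry → 0x4A4E
  0x4A4E + 0x61F2 = 0x0AC40
  0xAC40 + 0x190F = 0x0C54F
  0xC54F + 0xA8E4 = 0x16E33 → wrap carry → 0x6E34
One's-complement sum = 0x6E34.
Checksum = ~0x6E34 & 0xFFFF = 0x91CB.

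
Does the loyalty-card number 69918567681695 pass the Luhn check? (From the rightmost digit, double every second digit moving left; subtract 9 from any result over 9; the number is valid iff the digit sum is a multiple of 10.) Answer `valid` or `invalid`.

invalid

From the right, keep odd positions and double even positions (subtract 9 from any doubled value over 9):
  doubled (positions 2,4,...): 9 2 3 3 7 9 3 → sum 36
  kept (positions 1,3,...): 5 6 8 7 5 1 9 → sum 41
Total = 77.
77 mod 10 = 7, so the number is invalid.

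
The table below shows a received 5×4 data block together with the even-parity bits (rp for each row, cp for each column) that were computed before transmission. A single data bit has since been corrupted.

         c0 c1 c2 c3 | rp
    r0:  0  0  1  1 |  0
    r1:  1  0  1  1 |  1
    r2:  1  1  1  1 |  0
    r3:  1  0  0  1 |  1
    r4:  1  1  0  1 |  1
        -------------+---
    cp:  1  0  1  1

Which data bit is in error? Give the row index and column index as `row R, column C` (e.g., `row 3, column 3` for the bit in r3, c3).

row 3, column 0

Recompute each row's even parity and compare to rp:
  r0: data parity 0, sent rp 0 → ok
  r1: data parity 1, sent rp 1 → ok
  r2: data parity 0, sent rp 0 → ok
  r3: data parity 0, sent rp 1 → mismatch
  r4: data parity 1, sent rp 1 → ok
Recompute each column's even parity and compare to cp:
  c0: data parity 0, sent cp 1 → mismatch
  c1: data parity 0, sent cp 0 → ok
  c2: data parity 1, sent cp 1 → ok
  c3: data parity 1, sent cp 1 → ok
Exactly one row (r3) and one column (c0) fail → the flipped bit is at their intersection.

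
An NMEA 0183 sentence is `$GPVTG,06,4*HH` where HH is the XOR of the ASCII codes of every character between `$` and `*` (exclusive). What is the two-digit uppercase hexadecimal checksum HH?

60

XOR the ASCII codes of the payload characters:
  'G' = 0x47 → acc = 0x47
  'P' = 0x50 → acc = 0x17
  'V' = 0x56 → acc = 0x41
  'T' = 0x54 → acc = 0x15
  'G' = 0x47 → acc = 0x52
  ',' = 0x2C → acc = 0x7E
  '0' = 0x30 → acc = 0x4E
  '6' = 0x36 → acc = 0x78
  ',' = 0x2C → acc = 0x54
  '4' = 0x34 → acc = 0x60
Checksum = 0x60.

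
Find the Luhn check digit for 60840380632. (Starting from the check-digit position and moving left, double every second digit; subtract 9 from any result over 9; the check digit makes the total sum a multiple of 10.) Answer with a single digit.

6

Partial digits right→left: 2 3 6 0 8 3 0 4 8 0 6
Double every second digit counting from the check-digit position (so the 1st, 3rd, 5th, ... of the partial from the right).
  doubled (with −9 where >9): 4 3 7 0 7 3 → sum 24
  kept as-is: 3 0 3 4 0 → sum 10
Total = 24 + 10 = 34.
Check digit = (10 − (34 mod 10)) mod 10 = 6.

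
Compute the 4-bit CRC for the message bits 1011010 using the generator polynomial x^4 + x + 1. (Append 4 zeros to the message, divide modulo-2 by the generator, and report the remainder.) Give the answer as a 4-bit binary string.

Append 4 zeros: 10110100000. Divide by 10011 (XOR where the leading bit is 1):
  pos 0: 10110 XOR 10011 = 00101
  pos 2: 10110 XOR 10011 = 00101
  pos 4: 10100 XOR 10011 = 00111
  pos 6: 11100 XOR 10011 = 01111
Remainder (last 4 bits) = 1111. This is the CRC / FCS.

1111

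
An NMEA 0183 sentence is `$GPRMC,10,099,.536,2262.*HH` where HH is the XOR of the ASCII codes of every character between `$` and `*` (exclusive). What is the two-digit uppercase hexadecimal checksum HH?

4E

XOR the ASCII codes of the payload characters:
  'G' = 0x47 → acc = 0x47
  'P' = 0x50 → acc = 0x17
  'R' = 0x52 → acc = 0x45
  'M' = 0x4D → acc = 0x08
  'C' = 0x43 → acc = 0x4B
  ',' = 0x2C → acc = 0x67
  '1' = 0x31 → acc = 0x56
  '0' = 0x30 → acc = 0x66
  ',' = 0x2C → acc = 0x4A
  '0' = 0x30 → acc = 0x7A
  '9' = 0x39 → acc = 0x43
  '9' = 0x39 → acc = 0x7A
  ',' = 0x2C → acc = 0x56
  '.' = 0x2E → acc = 0x78
  '5' = 0x35 → acc = 0x4D
  '3' = 0x33 → acc = 0x7E
  '6' = 0x36 → acc = 0x48
  ',' = 0x2C → acc = 0x64
  '2' = 0x32 → acc = 0x56
  '2' = 0x32 → acc = 0x64
  '6' = 0x36 → acc = 0x52
  '2' = 0x32 → acc = 0x60
  '.' = 0x2E → acc = 0x4E
Checksum = 0x4E.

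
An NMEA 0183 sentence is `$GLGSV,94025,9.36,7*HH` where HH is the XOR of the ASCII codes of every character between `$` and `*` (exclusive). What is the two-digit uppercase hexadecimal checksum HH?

7A

XOR the ASCII codes of the payload characters:
  'G' = 0x47 → acc = 0x47
  'L' = 0x4C → acc = 0x0B
  'G' = 0x47 → acc = 0x4C
  'S' = 0x53 → acc = 0x1F
  'V' = 0x56 → acc = 0x49
  ',' = 0x2C → acc = 0x65
  '9' = 0x39 → acc = 0x5C
  '4' = 0x34 → acc = 0x68
  '0' = 0x30 → acc = 0x58
  '2' = 0x32 → acc = 0x6A
  '5' = 0x35 → acc = 0x5F
  ',' = 0x2C → acc = 0x73
  '9' = 0x39 → acc = 0x4A
  '.' = 0x2E → acc = 0x64
  '3' = 0x33 → acc = 0x57
  '6' = 0x36 → acc = 0x61
  ',' = 0x2C → acc = 0x4D
  '7' = 0x37 → acc = 0x7A
Checksum = 0x7A.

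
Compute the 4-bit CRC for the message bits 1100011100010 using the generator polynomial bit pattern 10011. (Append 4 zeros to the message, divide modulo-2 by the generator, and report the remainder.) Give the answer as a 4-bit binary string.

Append 4 zeros: 11000111000100000. Divide by 10011 (XOR where the leading bit is 1):
  pos 0: 11000 XOR 10011 = 01011
  pos 1: 10111 XOR 10011 = 00100
  pos 3: 10011 XOR 10011 = 00000
  pos 11: 10000 XOR 10011 = 00011
Remainder (last 4 bits) = 0110. This is the CRC / FCS.

0110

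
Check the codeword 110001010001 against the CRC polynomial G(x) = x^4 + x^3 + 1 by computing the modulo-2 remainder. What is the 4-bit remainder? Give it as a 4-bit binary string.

Modulo-2 division of 110001010001 by 11001:
  pos 0: 11000 XOR 11001 = 00001
  pos 4: 11010 XOR 11001 = 00011
  pos 7: 11001 XOR 11001 = 00000
Remainder = 0000 (zero — the frame passes the CRC check).

0000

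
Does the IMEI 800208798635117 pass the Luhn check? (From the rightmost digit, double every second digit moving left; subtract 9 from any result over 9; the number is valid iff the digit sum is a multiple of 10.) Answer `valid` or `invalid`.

From the right, keep odd positions and double even positions (subtract 9 from any doubled value over 9):
  doubled (positions 2,4,...): 2 1 3 9 7 4 0 → sum 26
  kept (positions 1,3,...): 7 1 3 8 7 0 0 8 → sum 34
Total = 60.
60 mod 10 = 0, so the number is valid.

valid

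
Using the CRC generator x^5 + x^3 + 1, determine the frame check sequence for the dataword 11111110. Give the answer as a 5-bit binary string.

Append 5 zeros: 1111111000000. Divide by 101001 (XOR where the leading bit is 1):
  pos 0: 111111 XOR 101001 = 010110
  pos 1: 101101 XOR 101001 = 000100
  pos 4: 100000 XOR 101001 = 001001
  pos 6: 100100 XOR 101001 = 001101
Remainder (last 5 bits) = 11010. This is the CRC / FCS.

11010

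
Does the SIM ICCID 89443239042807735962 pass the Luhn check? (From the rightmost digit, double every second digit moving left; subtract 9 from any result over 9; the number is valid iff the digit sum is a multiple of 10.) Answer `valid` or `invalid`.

From the right, keep odd positions and double even positions (subtract 9 from any doubled value over 9):
  doubled (positions 2,4,...): 3 1 5 0 4 0 6 6 8 7 → sum 40
  kept (positions 1,3,...): 2 9 3 7 8 4 9 2 4 9 → sum 57
Total = 97.
97 mod 10 = 7, so the number is invalid.

invalid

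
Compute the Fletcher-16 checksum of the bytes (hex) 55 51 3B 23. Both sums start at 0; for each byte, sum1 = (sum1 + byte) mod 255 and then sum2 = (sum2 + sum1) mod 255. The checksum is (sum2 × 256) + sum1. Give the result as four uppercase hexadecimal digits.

E205

Running sums (mod 255):
  after byte 0 (55): sum1=85, sum2=85
  after byte 1 (51): sum1=166, sum2=251
  after byte 2 (3B): sum1=225, sum2=221
  after byte 3 (23): sum1=5, sum2=226
Checksum = sum2·256 + sum1 = 226·256 + 5 = 57861 = 0xE205.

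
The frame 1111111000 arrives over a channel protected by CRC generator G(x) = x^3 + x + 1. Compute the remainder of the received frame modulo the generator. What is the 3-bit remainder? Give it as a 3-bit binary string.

000

Modulo-2 division of 1111111000 by 1011:
  pos 0: 1111 XOR 1011 = 0100
  pos 1: 1001 XOR 1011 = 0010
  pos 3: 1011 XOR 1011 = 0000
Remainder = 000 (zero — the frame passes the CRC check).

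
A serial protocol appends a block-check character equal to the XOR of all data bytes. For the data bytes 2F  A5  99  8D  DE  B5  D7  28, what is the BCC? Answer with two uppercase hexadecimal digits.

XOR the bytes together:
  start with 0x2F
  0x2F ⊕ 0xA5 = 0x8A
  0x8A ⊕ 0x99 = 0x13
  0x13 ⊕ 0x8D = 0x9E
  0x9E ⊕ 0xDE = 0x40
  0x40 ⊕ 0xB5 = 0xF5
  0xF5 ⊕ 0xD7 = 0x22
  0x22 ⊕ 0x28 = 0x0A

0A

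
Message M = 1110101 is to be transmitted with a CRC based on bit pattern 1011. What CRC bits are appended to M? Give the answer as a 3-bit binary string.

011

Append 3 zeros: 1110101000. Divide by 1011 (XOR where the leading bit is 1):
  pos 0: 1110 XOR 1011 = 0101
  pos 1: 1011 XOR 1011 = 0000
  pos 6: 1000 XOR 1011 = 0011
Remainder (last 3 bits) = 011. This is the CRC / FCS.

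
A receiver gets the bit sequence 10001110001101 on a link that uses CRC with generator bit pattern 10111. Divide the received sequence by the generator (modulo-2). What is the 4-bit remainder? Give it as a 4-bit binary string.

0001

Modulo-2 division of 10001110001101 by 10111:
  pos 0: 10001 XOR 10111 = 00110
  pos 2: 11011 XOR 10111 = 01100
  pos 3: 11000 XOR 10111 = 01111
  pos 4: 11110 XOR 10111 = 01001
  pos 5: 10010 XOR 10111 = 00101
  pos 7: 10111 XOR 10111 = 00000
Remainder = 0001 (nonzero — an error is detected).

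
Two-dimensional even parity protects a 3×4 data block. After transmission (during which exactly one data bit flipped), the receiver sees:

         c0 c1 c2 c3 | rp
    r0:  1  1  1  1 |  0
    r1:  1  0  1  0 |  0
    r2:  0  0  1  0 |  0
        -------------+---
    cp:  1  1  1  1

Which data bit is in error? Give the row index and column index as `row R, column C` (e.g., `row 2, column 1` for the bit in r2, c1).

Recompute each row's even parity and compare to rp:
  r0: data parity 0, sent rp 0 → ok
  r1: data parity 0, sent rp 0 → ok
  r2: data parity 1, sent rp 0 → mismatch
Recompute each column's even parity and compare to cp:
  c0: data parity 0, sent cp 1 → mismatch
  c1: data parity 1, sent cp 1 → ok
  c2: data parity 1, sent cp 1 → ok
  c3: data parity 1, sent cp 1 → ok
Exactly one row (r2) and one column (c0) fail → the flipped bit is at their intersection.

row 2, column 0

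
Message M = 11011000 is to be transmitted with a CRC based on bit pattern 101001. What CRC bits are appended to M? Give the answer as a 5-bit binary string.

Append 5 zeros: 1101100000000. Divide by 101001 (XOR where the leading bit is 1):
  pos 0: 110110 XOR 101001 = 011111
  pos 1: 111110 XOR 101001 = 010111
  pos 2: 101110 XOR 101001 = 000111
  pos 5: 111000 XOR 101001 = 010001
  pos 6: 100010 XOR 101001 = 001011
Remainder (last 5 bits) = 10110. This is the CRC / FCS.

10110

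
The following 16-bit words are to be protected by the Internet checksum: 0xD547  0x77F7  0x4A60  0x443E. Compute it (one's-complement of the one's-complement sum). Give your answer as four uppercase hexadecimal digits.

One's-complement addition (fold any carry out of bit 15 back into bit 0):
  0xD547 + 0x77F7 = 0x14D3E → wrap carry → 0x4D3F
  0x4D3F + 0x4A60 = 0x0979F
  0x979F + 0x443E = 0x0DBDD
One's-complement sum = 0xDBDD.
Checksum = ~0xDBDD & 0xFFFF = 0x2422.

2422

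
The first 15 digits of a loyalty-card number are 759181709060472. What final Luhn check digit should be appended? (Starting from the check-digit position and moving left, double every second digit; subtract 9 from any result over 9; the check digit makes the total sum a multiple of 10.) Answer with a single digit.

6

Partial digits right→left: 2 7 4 0 6 0 9 0 7 1 8 1 9 5 7
Double every second digit counting from the check-digit position (so the 1st, 3rd, 5th, ... of the partial from the right).
  doubled (with −9 where >9): 4 8 3 9 5 7 9 5 → sum 50
  kept as-is: 7 0 0 0 1 1 5 → sum 14
Total = 50 + 14 = 64.
Check digit = (10 − (64 mod 10)) mod 10 = 6.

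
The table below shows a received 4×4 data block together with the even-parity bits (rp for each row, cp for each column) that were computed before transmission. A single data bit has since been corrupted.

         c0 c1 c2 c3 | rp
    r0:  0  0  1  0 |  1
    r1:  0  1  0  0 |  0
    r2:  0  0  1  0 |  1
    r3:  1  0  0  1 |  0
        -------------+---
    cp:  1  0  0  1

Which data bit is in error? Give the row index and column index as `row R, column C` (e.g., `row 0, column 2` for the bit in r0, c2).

row 1, column 1

Recompute each row's even parity and compare to rp:
  r0: data parity 1, sent rp 1 → ok
  r1: data parity 1, sent rp 0 → mismatch
  r2: data parity 1, sent rp 1 → ok
  r3: data parity 0, sent rp 0 → ok
Recompute each column's even parity and compare to cp:
  c0: data parity 1, sent cp 1 → ok
  c1: data parity 1, sent cp 0 → mismatch
  c2: data parity 0, sent cp 0 → ok
  c3: data parity 1, sent cp 1 → ok
Exactly one row (r1) and one column (c1) fail → the flipped bit is at their intersection.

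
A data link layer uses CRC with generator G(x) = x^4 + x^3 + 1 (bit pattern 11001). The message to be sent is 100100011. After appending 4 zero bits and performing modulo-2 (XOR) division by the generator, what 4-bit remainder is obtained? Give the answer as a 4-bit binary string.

0100

Append 4 zeros: 1001000110000. Divide by 11001 (XOR where the leading bit is 1):
  pos 0: 10010 XOR 11001 = 01011
  pos 1: 10110 XOR 11001 = 01111
  pos 2: 11110 XOR 11001 = 00111
  pos 4: 11111 XOR 11001 = 00110
  pos 6: 11000 XOR 11001 = 00001
Remainder (last 4 bits) = 0100. This is the CRC / FCS.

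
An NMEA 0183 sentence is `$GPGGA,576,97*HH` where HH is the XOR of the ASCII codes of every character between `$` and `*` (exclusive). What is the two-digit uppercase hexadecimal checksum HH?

XOR the ASCII codes of the payload characters:
  'G' = 0x47 → acc = 0x47
  'P' = 0x50 → acc = 0x17
  'G' = 0x47 → acc = 0x50
  'G' = 0x47 → acc = 0x17
  'A' = 0x41 → acc = 0x56
  ',' = 0x2C → acc = 0x7A
  '5' = 0x35 → acc = 0x4F
  '7' = 0x37 → acc = 0x78
  '6' = 0x36 → acc = 0x4E
  ',' = 0x2C → acc = 0x62
  '9' = 0x39 → acc = 0x5B
  '7' = 0x37 → acc = 0x6C
Checksum = 0x6C.

6C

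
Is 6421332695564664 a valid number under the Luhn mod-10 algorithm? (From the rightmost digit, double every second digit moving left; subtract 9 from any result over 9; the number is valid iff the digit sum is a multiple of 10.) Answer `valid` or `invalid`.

invalid

From the right, keep odd positions and double even positions (subtract 9 from any doubled value over 9):
  doubled (positions 2,4,...): 3 8 1 9 4 6 4 3 → sum 38
  kept (positions 1,3,...): 4 6 6 5 6 3 1 4 → sum 35
Total = 73.
73 mod 10 = 3, so the number is invalid.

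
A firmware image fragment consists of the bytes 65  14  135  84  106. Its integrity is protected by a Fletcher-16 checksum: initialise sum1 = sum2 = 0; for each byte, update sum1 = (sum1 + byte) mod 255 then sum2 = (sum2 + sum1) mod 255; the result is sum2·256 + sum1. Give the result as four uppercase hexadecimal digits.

Running sums (mod 255):
  after byte 0 (65): sum1=65, sum2=65
  after byte 1 (14): sum1=79, sum2=144
  after byte 2 (135): sum1=214, sum2=103
  after byte 3 (84): sum1=43, sum2=146
  after byte 4 (106): sum1=149, sum2=40
Checksum = sum2·256 + sum1 = 40·256 + 149 = 10389 = 0x2895.

2895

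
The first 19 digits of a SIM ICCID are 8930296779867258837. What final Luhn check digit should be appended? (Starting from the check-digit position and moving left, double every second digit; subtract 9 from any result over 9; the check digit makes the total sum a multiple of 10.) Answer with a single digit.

Partial digits right→left: 7 3 8 8 5 2 7 6 8 9 7 7 6 9 2 0 3 9 8
Double every second digit counting from the check-digit position (so the 1st, 3rd, 5th, ... of the partial from the right).
  doubled (with −9 where >9): 5 7 1 5 7 5 3 4 6 7 → sum 50
  kept as-is: 3 8 2 6 9 7 9 0 9 → sum 53
Total = 50 + 53 = 103.
Check digit = (10 − (103 mod 10)) mod 10 = 7.

7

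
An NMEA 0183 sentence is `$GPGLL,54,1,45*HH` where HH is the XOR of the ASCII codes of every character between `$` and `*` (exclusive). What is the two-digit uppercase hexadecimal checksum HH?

4D

XOR the ASCII codes of the payload characters:
  'G' = 0x47 → acc = 0x47
  'P' = 0x50 → acc = 0x17
  'G' = 0x47 → acc = 0x50
  'L' = 0x4C → acc = 0x1C
  'L' = 0x4C → acc = 0x50
  ',' = 0x2C → acc = 0x7C
  '5' = 0x35 → acc = 0x49
  '4' = 0x34 → acc = 0x7D
  ',' = 0x2C → acc = 0x51
  '1' = 0x31 → acc = 0x60
  ',' = 0x2C → acc = 0x4C
  '4' = 0x34 → acc = 0x78
  '5' = 0x35 → acc = 0x4D
Checksum = 0x4D.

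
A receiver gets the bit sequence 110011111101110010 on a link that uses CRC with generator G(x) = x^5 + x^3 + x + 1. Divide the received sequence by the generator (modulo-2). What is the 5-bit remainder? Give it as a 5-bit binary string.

00000

Modulo-2 division of 110011111101110010 by 101011:
  pos 0: 110011 XOR 101011 = 011000
  pos 1: 110001 XOR 101011 = 011010
  pos 2: 110101 XOR 101011 = 011110
  pos 3: 111101 XOR 101011 = 010110
  pos 4: 101101 XOR 101011 = 000110
  pos 7: 110011 XOR 101011 = 011000
  pos 8: 110001 XOR 101011 = 011010
  pos 9: 110100 XOR 101011 = 011111
  pos 10: 111110 XOR 101011 = 010101
  pos 11: 101011 XOR 101011 = 000000
Remainder = 00000 (zero — the frame passes the CRC check).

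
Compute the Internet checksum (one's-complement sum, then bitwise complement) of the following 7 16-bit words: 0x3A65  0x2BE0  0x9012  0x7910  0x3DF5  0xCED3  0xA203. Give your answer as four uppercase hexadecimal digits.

E1CA

One's-complement addition (fold any carry out of bit 15 back into bit 0):
  0x3A65 + 0x2BE0 = 0x06645
  0x6645 + 0x9012 = 0x0F657
  0xF657 + 0x7910 = 0x16F67 → wrap carry → 0x6F68
  0x6F68 + 0x3DF5 = 0x0AD5D
  0xAD5D + 0xCED3 = 0x17C30 → wrap carry → 0x7C31
  0x7C31 + 0xA203 = 0x11E34 → wrap carry → 0x1E35
One's-complement sum = 0x1E35.
Checksum = ~0x1E35 & 0xFFFF = 0xE1CA.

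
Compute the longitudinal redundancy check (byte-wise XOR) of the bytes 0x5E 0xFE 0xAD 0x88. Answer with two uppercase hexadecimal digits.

85

XOR the bytes together:
  start with 0x5E
  0x5E ⊕ 0xFE = 0xA0
  0xA0 ⊕ 0xAD = 0x0D
  0x0D ⊕ 0x88 = 0x85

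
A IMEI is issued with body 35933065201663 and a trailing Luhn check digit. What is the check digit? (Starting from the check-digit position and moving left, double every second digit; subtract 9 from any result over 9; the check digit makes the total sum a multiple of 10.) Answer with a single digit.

3

Partial digits right→left: 3 6 6 1 0 2 5 6 0 3 3 9 5 3
Double every second digit counting from the check-digit position (so the 1st, 3rd, 5th, ... of the partial from the right).
  doubled (with −9 where >9): 6 3 0 1 0 6 1 → sum 17
  kept as-is: 6 1 2 6 3 9 3 → sum 30
Total = 17 + 30 = 47.
Check digit = (10 − (47 mod 10)) mod 10 = 3.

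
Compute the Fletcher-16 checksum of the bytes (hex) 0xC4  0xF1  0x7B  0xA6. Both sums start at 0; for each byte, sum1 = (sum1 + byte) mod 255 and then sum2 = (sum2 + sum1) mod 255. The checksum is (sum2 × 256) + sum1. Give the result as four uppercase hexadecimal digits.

Running sums (mod 255):
  after byte 0 (0xC4): sum1=196, sum2=196
  after byte 1 (0xF1): sum1=182, sum2=123
  after byte 2 (0x7B): sum1=50, sum2=173
  after byte 3 (0xA6): sum1=216, sum2=134
Checksum = sum2·256 + sum1 = 134·256 + 216 = 34520 = 0x86D8.

86D8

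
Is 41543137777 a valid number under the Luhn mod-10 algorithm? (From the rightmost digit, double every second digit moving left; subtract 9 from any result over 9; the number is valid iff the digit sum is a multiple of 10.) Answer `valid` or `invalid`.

invalid

From the right, keep odd positions and double even positions (subtract 9 from any doubled value over 9):
  doubled (positions 2,4,...): 5 5 2 8 2 → sum 22
  kept (positions 1,3,...): 7 7 3 3 5 4 → sum 29
Total = 51.
51 mod 10 = 1, so the number is invalid.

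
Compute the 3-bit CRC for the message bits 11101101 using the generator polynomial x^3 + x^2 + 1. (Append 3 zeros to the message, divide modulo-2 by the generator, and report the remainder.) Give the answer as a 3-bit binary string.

011

Append 3 zeros: 11101101000. Divide by 1101 (XOR where the leading bit is 1):
  pos 0: 1110 XOR 1101 = 0011
  pos 2: 1111 XOR 1101 = 0010
  pos 4: 1001 XOR 1101 = 0100
  pos 5: 1000 XOR 1101 = 0101
  pos 6: 1010 XOR 1101 = 0111
  pos 7: 1110 XOR 1101 = 0011
Remainder (last 3 bits) = 011. This is the CRC / FCS.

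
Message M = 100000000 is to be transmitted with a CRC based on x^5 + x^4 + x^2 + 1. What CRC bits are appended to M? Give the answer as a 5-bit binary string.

Append 5 zeros: 10000000000000. Divide by 110101 (XOR where the leading bit is 1):
  pos 0: 100000 XOR 110101 = 010101
  pos 1: 101010 XOR 110101 = 011111
  pos 2: 111110 XOR 110101 = 001011
  pos 4: 101100 XOR 110101 = 011001
  pos 5: 110010 XOR 110101 = 000111
  pos 8: 111000 XOR 110101 = 001101
Remainder (last 5 bits) = 01101. This is the CRC / FCS.

01101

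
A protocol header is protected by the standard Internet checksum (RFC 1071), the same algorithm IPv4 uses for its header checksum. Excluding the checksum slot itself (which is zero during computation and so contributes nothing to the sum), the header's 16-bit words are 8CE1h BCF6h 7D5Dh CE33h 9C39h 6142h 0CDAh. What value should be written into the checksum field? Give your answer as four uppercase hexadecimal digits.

One's-complement addition (fold any carry out of bit 15 back into bit 0):
  0x8CE1 + 0xBCF6 = 0x149D7 → wrap carry → 0x49D8
  0x49D8 + 0x7D5D = 0x0C735
  0xC735 + 0xCE33 = 0x19568 → wrap carry → 0x9569
  0x9569 + 0x9C39 = 0x131A2 → wrap carry → 0x31A3
  0x31A3 + 0x6142 = 0x092E5
  0x92E5 + 0x0CDA = 0x09FBF
One's-complement sum = 0x9FBF.
Checksum = ~0x9FBF & 0xFFFF = 0x6040.

6040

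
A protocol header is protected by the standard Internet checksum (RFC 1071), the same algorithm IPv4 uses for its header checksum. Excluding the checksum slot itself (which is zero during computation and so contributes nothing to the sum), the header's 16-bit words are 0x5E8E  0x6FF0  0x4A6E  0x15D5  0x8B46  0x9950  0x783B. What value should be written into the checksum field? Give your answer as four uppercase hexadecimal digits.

346B

One's-complement addition (fold any carry out of bit 15 back into bit 0):
  0x5E8E + 0x6FF0 = 0x0CE7E
  0xCE7E + 0x4A6E = 0x118EC → wrap carry → 0x18ED
  0x18ED + 0x15D5 = 0x02EC2
  0x2EC2 + 0x8B46 = 0x0BA08
  0xBA08 + 0x9950 = 0x15358 → wrap carry → 0x5359
  0x5359 + 0x783B = 0x0CB94
One's-complement sum = 0xCB94.
Checksum = ~0xCB94 & 0xFFFF = 0x346B.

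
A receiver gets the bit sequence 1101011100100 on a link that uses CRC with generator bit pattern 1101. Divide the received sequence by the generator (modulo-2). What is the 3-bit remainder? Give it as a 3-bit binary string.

Modulo-2 division of 1101011100100 by 1101:
  pos 0: 1101 XOR 1101 = 0000
  pos 5: 1110 XOR 1101 = 0011
  pos 7: 1101 XOR 1101 = 0000
Remainder = 000 (zero — the frame passes the CRC check).

000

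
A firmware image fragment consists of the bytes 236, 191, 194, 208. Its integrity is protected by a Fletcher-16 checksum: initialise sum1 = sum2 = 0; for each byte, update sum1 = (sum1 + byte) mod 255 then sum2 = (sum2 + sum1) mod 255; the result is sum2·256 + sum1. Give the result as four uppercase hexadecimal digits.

Running sums (mod 255):
  after byte 0 (236): sum1=236, sum2=236
  after byte 1 (191): sum1=172, sum2=153
  after byte 2 (194): sum1=111, sum2=9
  after byte 3 (208): sum1=64, sum2=73
Checksum = sum2·256 + sum1 = 73·256 + 64 = 18752 = 0x4940.

4940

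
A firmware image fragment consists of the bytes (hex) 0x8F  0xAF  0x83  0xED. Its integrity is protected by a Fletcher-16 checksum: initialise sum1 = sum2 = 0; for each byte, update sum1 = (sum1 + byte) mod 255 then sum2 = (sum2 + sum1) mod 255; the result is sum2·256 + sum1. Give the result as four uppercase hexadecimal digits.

Running sums (mod 255):
  after byte 0 (0x8F): sum1=143, sum2=143
  after byte 1 (0xAF): sum1=63, sum2=206
  after byte 2 (0x83): sum1=194, sum2=145
  after byte 3 (0xED): sum1=176, sum2=66
Checksum = sum2·256 + sum1 = 66·256 + 176 = 17072 = 0x42B0.

42B0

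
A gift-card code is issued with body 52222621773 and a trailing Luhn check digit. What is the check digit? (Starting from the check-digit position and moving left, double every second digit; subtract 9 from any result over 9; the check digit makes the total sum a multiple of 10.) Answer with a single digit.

Partial digits right→left: 3 7 7 1 2 6 2 2 2 2 5
Double every second digit counting from the check-digit position (so the 1st, 3rd, 5th, ... of the partial from the right).
  doubled (with −9 where >9): 6 5 4 4 4 1 → sum 24
  kept as-is: 7 1 6 2 2 → sum 18
Total = 24 + 18 = 42.
Check digit = (10 − (42 mod 10)) mod 10 = 8.

8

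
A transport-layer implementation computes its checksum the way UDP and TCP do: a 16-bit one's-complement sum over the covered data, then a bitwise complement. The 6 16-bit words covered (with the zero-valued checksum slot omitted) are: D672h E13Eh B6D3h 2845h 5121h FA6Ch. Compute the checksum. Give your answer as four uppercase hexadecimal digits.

1DA7

One's-complement addition (fold any carry out of bit 15 back into bit 0):
  0xD672 + 0xE13E = 0x1B7B0 → wrap carry → 0xB7B1
  0xB7B1 + 0xB6D3 = 0x16E84 → wrap carry → 0x6E85
  0x6E85 + 0x2845 = 0x096CA
  0x96CA + 0x5121 = 0x0E7EB
  0xE7EB + 0xFA6C = 0x1E257 → wrap carry → 0xE258
One's-complement sum = 0xE258.
Checksum = ~0xE258 & 0xFFFF = 0x1DA7.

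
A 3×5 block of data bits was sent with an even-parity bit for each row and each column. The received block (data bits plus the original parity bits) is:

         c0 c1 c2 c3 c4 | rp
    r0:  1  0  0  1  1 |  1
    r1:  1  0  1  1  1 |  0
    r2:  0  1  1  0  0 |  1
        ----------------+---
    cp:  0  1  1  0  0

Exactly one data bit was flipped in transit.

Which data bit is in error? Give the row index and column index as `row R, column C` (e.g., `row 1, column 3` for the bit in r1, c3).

Recompute each row's even parity and compare to rp:
  r0: data parity 1, sent rp 1 → ok
  r1: data parity 0, sent rp 0 → ok
  r2: data parity 0, sent rp 1 → mismatch
Recompute each column's even parity and compare to cp:
  c0: data parity 0, sent cp 0 → ok
  c1: data parity 1, sent cp 1 → ok
  c2: data parity 0, sent cp 1 → mismatch
  c3: data parity 0, sent cp 0 → ok
  c4: data parity 0, sent cp 0 → ok
Exactly one row (r2) and one column (c2) fail → the flipped bit is at their intersection.

row 2, column 2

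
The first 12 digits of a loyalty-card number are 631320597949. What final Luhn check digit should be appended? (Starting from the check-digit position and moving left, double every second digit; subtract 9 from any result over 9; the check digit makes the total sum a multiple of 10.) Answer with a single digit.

Partial digits right→left: 9 4 9 7 9 5 0 2 3 1 3 6
Double every second digit counting from the check-digit position (so the 1st, 3rd, 5th, ... of the partial from the right).
  doubled (with −9 where >9): 9 9 9 0 6 6 → sum 39
  kept as-is: 4 7 5 2 1 6 → sum 25
Total = 39 + 25 = 64.
Check digit = (10 − (64 mod 10)) mod 10 = 6.

6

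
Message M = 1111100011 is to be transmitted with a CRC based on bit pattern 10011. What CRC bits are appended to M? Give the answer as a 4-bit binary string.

Append 4 zeros: 11111000110000. Divide by 10011 (XOR where the leading bit is 1):
  pos 0: 11111 XOR 10011 = 01100
  pos 1: 11000 XOR 10011 = 01011
  pos 2: 10110 XOR 10011 = 00101
  pos 4: 10101 XOR 10011 = 00110
  pos 6: 11010 XOR 10011 = 01001
  pos 7: 10010 XOR 10011 = 00001
Remainder (last 4 bits) = 0100. This is the CRC / FCS.

0100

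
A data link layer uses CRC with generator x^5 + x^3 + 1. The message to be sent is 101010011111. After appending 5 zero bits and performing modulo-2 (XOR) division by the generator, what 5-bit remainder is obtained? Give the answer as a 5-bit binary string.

00000

Append 5 zeros: 10101001111100000. Divide by 101001 (XOR where the leading bit is 1):
  pos 0: 101010 XOR 101001 = 000011
  pos 4: 110111 XOR 101001 = 011110
  pos 5: 111101 XOR 101001 = 010100
  pos 6: 101001 XOR 101001 = 000000
Remainder (last 5 bits) = 00000. This is the CRC / FCS.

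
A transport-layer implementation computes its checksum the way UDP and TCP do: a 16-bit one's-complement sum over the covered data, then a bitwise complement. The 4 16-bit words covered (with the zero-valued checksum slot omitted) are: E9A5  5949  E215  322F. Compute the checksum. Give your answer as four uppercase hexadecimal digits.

A8CB

One's-complement addition (fold any carry out of bit 15 back into bit 0):
  0xE9A5 + 0x5949 = 0x142EE → wrap carry → 0x42EF
  0x42EF + 0xE215 = 0x12504 → wrap carry → 0x2505
  0x2505 + 0x322F = 0x05734
One's-complement sum = 0x5734.
Checksum = ~0x5734 & 0xFFFF = 0xA8CB.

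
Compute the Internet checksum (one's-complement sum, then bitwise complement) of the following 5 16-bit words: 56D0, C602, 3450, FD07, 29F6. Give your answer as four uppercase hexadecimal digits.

One's-complement addition (fold any carry out of bit 15 back into bit 0):
  0x56D0 + 0xC602 = 0x11CD2 → wrap carry → 0x1CD3
  0x1CD3 + 0x3450 = 0x05123
  0x5123 + 0xFD07 = 0x14E2A → wrap carry → 0x4E2B
  0x4E2B + 0x29F6 = 0x07821
One's-complement sum = 0x7821.
Checksum = ~0x7821 & 0xFFFF = 0x87DE.

87DE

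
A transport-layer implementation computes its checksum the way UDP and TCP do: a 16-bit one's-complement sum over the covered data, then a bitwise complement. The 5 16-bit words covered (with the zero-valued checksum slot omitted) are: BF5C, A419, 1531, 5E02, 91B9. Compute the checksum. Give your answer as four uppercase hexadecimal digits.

979C

One's-complement addition (fold any carry out of bit 15 back into bit 0):
  0xBF5C + 0xA419 = 0x16375 → wrap carry → 0x6376
  0x6376 + 0x1531 = 0x078A7
  0x78A7 + 0x5E02 = 0x0D6A9
  0xD6A9 + 0x91B9 = 0x16862 → wrap carry → 0x6863
One's-complement sum = 0x6863.
Checksum = ~0x6863 & 0xFFFF = 0x979C.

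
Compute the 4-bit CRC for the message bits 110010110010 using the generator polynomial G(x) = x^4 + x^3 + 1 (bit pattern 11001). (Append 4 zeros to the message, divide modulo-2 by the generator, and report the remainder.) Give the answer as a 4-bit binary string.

Append 4 zeros: 1100101100100000. Divide by 11001 (XOR where the leading bit is 1):
  pos 0: 11001 XOR 11001 = 00000
  pos 6: 11001 XOR 11001 = 00000
Remainder (last 4 bits) = 0000. This is the CRC / FCS.

0000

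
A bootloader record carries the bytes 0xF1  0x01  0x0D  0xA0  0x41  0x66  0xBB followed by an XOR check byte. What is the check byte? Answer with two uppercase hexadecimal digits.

C1

XOR the bytes together:
  start with 0xF1
  0xF1 ⊕ 0x01 = 0xF0
  0xF0 ⊕ 0x0D = 0xFD
  0xFD ⊕ 0xA0 = 0x5D
  0x5D ⊕ 0x41 = 0x1C
  0x1C ⊕ 0x66 = 0x7A
  0x7A ⊕ 0xBB = 0xC1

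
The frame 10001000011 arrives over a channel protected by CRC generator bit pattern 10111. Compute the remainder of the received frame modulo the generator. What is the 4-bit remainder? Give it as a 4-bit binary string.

0000

Modulo-2 division of 10001000011 by 10111:
  pos 0: 10001 XOR 10111 = 00110
  pos 2: 11000 XOR 10111 = 01111
  pos 3: 11110 XOR 10111 = 01001
  pos 4: 10010 XOR 10111 = 00101
  pos 6: 10111 XOR 10111 = 00000
Remainder = 0000 (zero — the frame passes the CRC check).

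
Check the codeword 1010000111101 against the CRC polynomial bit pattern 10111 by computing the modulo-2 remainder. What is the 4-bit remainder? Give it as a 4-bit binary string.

Modulo-2 division of 1010000111101 by 10111:
  pos 0: 10100 XOR 10111 = 00011
  pos 3: 11001 XOR 10111 = 01110
  pos 4: 11101 XOR 10111 = 01010
  pos 5: 10101 XOR 10111 = 00010
  pos 8: 10101 XOR 10111 = 00010
Remainder = 0010 (nonzero — an error is detected).

0010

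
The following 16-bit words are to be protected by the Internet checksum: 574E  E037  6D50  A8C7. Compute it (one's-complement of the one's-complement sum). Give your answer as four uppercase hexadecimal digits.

B261

One's-complement addition (fold any carry out of bit 15 back into bit 0):
  0x574E + 0xE037 = 0x13785 → wrap carry → 0x3786
  0x3786 + 0x6D50 = 0x0A4D6
  0xA4D6 + 0xA8C7 = 0x14D9D → wrap carry → 0x4D9E
One's-complement sum = 0x4D9E.
Checksum = ~0x4D9E & 0xFFFF = 0xB261.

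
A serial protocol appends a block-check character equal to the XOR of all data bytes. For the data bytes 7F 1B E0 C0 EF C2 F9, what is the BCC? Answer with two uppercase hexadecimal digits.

XOR the bytes together:
  start with 0x7F
  0x7F ⊕ 0x1B = 0x64
  0x64 ⊕ 0xE0 = 0x84
  0x84 ⊕ 0xC0 = 0x44
  0x44 ⊕ 0xEF = 0xAB
  0xAB ⊕ 0xC2 = 0x69
  0x69 ⊕ 0xF9 = 0x90

90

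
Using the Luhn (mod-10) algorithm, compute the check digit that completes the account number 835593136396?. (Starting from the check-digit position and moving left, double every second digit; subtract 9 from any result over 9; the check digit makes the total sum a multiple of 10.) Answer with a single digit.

Partial digits right→left: 6 9 3 6 3 1 3 9 5 5 3 8
Double every second digit counting from the check-digit position (so the 1st, 3rd, 5th, ... of the partial from the right).
  doubled (with −9 where >9): 3 6 6 6 1 6 → sum 28
  kept as-is: 9 6 1 9 5 8 → sum 38
Total = 28 + 38 = 66.
Check digit = (10 − (66 mod 10)) mod 10 = 4.

4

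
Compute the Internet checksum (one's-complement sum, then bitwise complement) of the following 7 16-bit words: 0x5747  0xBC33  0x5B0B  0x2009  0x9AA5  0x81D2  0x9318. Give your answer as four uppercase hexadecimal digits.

One's-complement addition (fold any carry out of bit 15 back into bit 0):
  0x5747 + 0xBC33 = 0x1137A → wrap carry → 0x137B
  0x137B + 0x5B0B = 0x06E86
  0x6E86 + 0x2009 = 0x08E8F
  0x8E8F + 0x9AA5 = 0x12934 → wrap carry → 0x2935
  0x2935 + 0x81D2 = 0x0AB07
  0xAB07 + 0x9318 = 0x13E1F → wrap carry → 0x3E20
One's-complement sum = 0x3E20.
Checksum = ~0x3E20 & 0xFFFF = 0xC1DF.

C1DF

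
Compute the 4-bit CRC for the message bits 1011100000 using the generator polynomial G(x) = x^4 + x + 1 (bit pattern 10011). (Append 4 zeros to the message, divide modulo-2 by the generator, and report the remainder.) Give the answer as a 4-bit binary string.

Append 4 zeros: 10111000000000. Divide by 10011 (XOR where the leading bit is 1):
  pos 0: 10111 XOR 10011 = 00100
  pos 2: 10000 XOR 10011 = 00011
  pos 5: 11000 XOR 10011 = 01011
  pos 6: 10110 XOR 10011 = 00101
  pos 8: 10100 XOR 10011 = 00111
Remainder (last 4 bits) = 1110. This is the CRC / FCS.

1110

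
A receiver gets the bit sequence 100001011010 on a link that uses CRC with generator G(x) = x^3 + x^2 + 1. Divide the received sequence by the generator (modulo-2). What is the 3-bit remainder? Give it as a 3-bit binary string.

001

Modulo-2 division of 100001011010 by 1101:
  pos 0: 1000 XOR 1101 = 0101
  pos 1: 1010 XOR 1101 = 0111
  pos 2: 1111 XOR 1101 = 0010
  pos 4: 1001 XOR 1101 = 0100
  pos 5: 1001 XOR 1101 = 0100
  pos 6: 1000 XOR 1101 = 0101
  pos 7: 1011 XOR 1101 = 0110
  pos 8: 1100 XOR 1101 = 0001
Remainder = 001 (nonzero — an error is detected).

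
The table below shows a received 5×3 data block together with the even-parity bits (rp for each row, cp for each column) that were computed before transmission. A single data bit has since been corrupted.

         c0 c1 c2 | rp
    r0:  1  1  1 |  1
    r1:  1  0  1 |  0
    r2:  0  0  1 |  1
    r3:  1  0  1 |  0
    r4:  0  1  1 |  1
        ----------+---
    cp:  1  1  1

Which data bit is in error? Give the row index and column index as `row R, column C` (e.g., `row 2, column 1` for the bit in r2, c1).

Recompute each row's even parity and compare to rp:
  r0: data parity 1, sent rp 1 → ok
  r1: data parity 0, sent rp 0 → ok
  r2: data parity 1, sent rp 1 → ok
  r3: data parity 0, sent rp 0 → ok
  r4: data parity 0, sent rp 1 → mismatch
Recompute each column's even parity and compare to cp:
  c0: data parity 1, sent cp 1 → ok
  c1: data parity 0, sent cp 1 → mismatch
  c2: data parity 1, sent cp 1 → ok
Exactly one row (r4) and one column (c1) fail → the flipped bit is at their intersection.

row 4, column 1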